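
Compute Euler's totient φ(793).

720

Factor: 793 = 13 · 61.
φ(793) = (13−1) · (61−1) = 12 · 60 = 720.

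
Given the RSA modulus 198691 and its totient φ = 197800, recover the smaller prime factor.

φ(n) = (p−1)(q−1) = n − (p+q) + 1, so p + q = 198691 − 197800 + 1 = 892.
p and q are the roots of t² − 892t + 198691 = 0.
Discriminant: 892² − 4·198691 = 795664 − 794764 = 900; √900 = 30.
q = (892 − 30)/2 = 431, p = (892 + 30)/2 = 461.
Check: 431 · 461 = 198691.

431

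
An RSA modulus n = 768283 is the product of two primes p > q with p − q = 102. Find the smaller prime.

Since p = q + 102, we have 768283 = q(q + 102), so q² + 102q − 768283 = 0.
Discriminant: 102² + 4·768283 = 10404 + 3073132 = 3083536; √3083536 = 1756.
q = (−102 + 1756)/2 = 827, and p = q + 102 = 929.
Check: 827 · 929 = 768283.

827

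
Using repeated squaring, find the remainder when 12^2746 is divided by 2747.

12^1 ≡ 12 (mod 2747)
12^2 ≡ 12^2 = 144 ≡ 144 (mod 2747)
12^4 ≡ 144^2 = 20736 ≡ 1507 (mod 2747)
12^8 ≡ 1507^2 = 2271049 ≡ 2027 (mod 2747)
12^16 ≡ 2027^2 = 4108729 ≡ 1964 (mod 2747)
12^32 ≡ 1964^2 = 3857296 ≡ 508 (mod 2747)
12^64 ≡ 508^2 = 258064 ≡ 2593 (mod 2747)
12^128 ≡ 2593^2 = 6723649 ≡ 1740 (mod 2747)
12^256 ≡ 1740^2 = 3027600 ≡ 406 (mod 2747)
12^512 ≡ 406^2 = 164836 ≡ 16 (mod 2747)
12^1024 ≡ 16^2 = 256 ≡ 256 (mod 2747)
12^2048 ≡ 256^2 = 65536 ≡ 2355 (mod 2747)
2746 = 2048 + 512 + 128 + 32 + 16 + 8 + 2 in binary powers of 2.
So 12^2746 ≡ 2355 · 16 · 1740 · 508 · 1964 · 2027 · 144 ≡ 2137 (mod 2747).
Since 2137 ≠ 1, base 12 is a Fermat witness: 2747 is composite.

2137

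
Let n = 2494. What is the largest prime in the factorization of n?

43

2494 = 2 · 1247
1247 = 29 · 43
43 is prime.
So 2494 = 2 · 29 · 43; the largest prime factor is 43.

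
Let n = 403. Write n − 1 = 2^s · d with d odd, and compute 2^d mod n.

403 − 1 = 402 = 2^1 · 201, so d = 201.
2^1 ≡ 2 (mod 403)
2^2 ≡ 2^2 = 4 ≡ 4 (mod 403)
2^4 ≡ 4^2 = 16 ≡ 16 (mod 403)
2^8 ≡ 16^2 = 256 ≡ 256 (mod 403)
2^16 ≡ 256^2 = 65536 ≡ 250 (mod 403)
2^32 ≡ 250^2 = 62500 ≡ 35 (mod 403)
2^64 ≡ 35^2 = 1225 ≡ 16 (mod 403)
2^128 ≡ 16^2 = 256 ≡ 256 (mod 403)
201 = 128 + 64 + 8 + 1 in binary powers of 2.
So 2^201 ≡ 256 · 16 · 256 · 2 ≡ 343 (mod 403).
Squaring chain: 343; never reaches −1, so base 2 is a Miller–Rabin witness that 403 is composite.

343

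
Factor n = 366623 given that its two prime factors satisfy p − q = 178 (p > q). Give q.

523

Since p = q + 178, we have 366623 = q(q + 178), so q² + 178q − 366623 = 0.
Discriminant: 178² + 4·366623 = 31684 + 1466492 = 1498176; √1498176 = 1224.
q = (−178 + 1224)/2 = 523, and p = q + 178 = 701.
Check: 523 · 701 = 366623.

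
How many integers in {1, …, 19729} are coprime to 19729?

Factor: 19729 = 109 · 181.
φ(19729) = (109−1) · (181−1) = 108 · 180 = 19440.

19440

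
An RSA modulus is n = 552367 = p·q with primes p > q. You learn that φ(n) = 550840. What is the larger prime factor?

φ(n) = (p−1)(q−1) = n − (p+q) + 1, so p + q = 552367 − 550840 + 1 = 1528.
p and q are the roots of t² − 1528t + 552367 = 0.
Discriminant: 1528² − 4·552367 = 2334784 − 2209468 = 125316; √125316 = 354.
q = (1528 − 354)/2 = 587, p = (1528 + 354)/2 = 941.
Check: 587 · 941 = 552367.

941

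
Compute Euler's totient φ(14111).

13872

Factor: 14111 = 103 · 137.
φ(14111) = (103−1) · (137−1) = 102 · 136 = 13872.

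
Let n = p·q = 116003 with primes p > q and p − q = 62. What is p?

Since p = q + 62, we have 116003 = q(q + 62), so q² + 62q − 116003 = 0.
Discriminant: 62² + 4·116003 = 3844 + 464012 = 467856; √467856 = 684.
q = (−62 + 684)/2 = 311, and p = q + 62 = 373.
Check: 311 · 373 = 116003.

373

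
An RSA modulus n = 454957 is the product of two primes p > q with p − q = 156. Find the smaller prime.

601

Since p = q + 156, we have 454957 = q(q + 156), so q² + 156q − 454957 = 0.
Discriminant: 156² + 4·454957 = 24336 + 1819828 = 1844164; √1844164 = 1358.
q = (−156 + 1358)/2 = 601, and p = q + 156 = 757.
Check: 601 · 757 = 454957.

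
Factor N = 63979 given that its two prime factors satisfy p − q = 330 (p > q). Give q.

Since p = q + 330, we have 63979 = q(q + 330), so q² + 330q − 63979 = 0.
Discriminant: 330² + 4·63979 = 108900 + 255916 = 364816; √364816 = 604.
q = (−330 + 604)/2 = 137, and p = q + 330 = 467.
Check: 137 · 467 = 63979.

137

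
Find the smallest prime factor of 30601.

30601 is odd.
Digit sum 10, not divisible by 3.
Ends in 1: not divisible by 5.
7: 30601 = 7·4371 + 4
11: 30601 = 11·2781 + 10
13: 30601 = 13·2353 + 12
17: 30601 = 17·1800 + 1
19: 30601 = 19·1610 + 11
23: 30601 = 23·1330 + 11
29: 30601 = 29·1055 + 6
31: 30601 = 31·987 + 4
37: 30601 = 37·827 + 2
41: 30601 = 41·746 + 15
43: 30601 = 43·711 + 28
47: 30601 = 47·651 + 4
53: 30601 = 53·577 + 20
59: 30601 = 59·518 + 39
61: 30601 = 61·501 + 40
67: 30601 = 67·456 + 49
71: 30601 = 71·431

71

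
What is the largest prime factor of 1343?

1343 = 17 · 79
79 is prime.
So 1343 = 17 · 79; the largest prime factor is 79.

79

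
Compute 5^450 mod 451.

122

5^1 ≡ 5 (mod 451)
5^2 ≡ 5^2 = 25 ≡ 25 (mod 451)
5^4 ≡ 25^2 = 625 ≡ 174 (mod 451)
5^8 ≡ 174^2 = 30276 ≡ 59 (mod 451)
5^16 ≡ 59^2 = 3481 ≡ 324 (mod 451)
5^32 ≡ 324^2 = 104976 ≡ 344 (mod 451)
5^64 ≡ 344^2 = 118336 ≡ 174 (mod 451)
5^128 ≡ 174^2 = 30276 ≡ 59 (mod 451)
5^256 ≡ 59^2 = 3481 ≡ 324 (mod 451)
450 = 256 + 128 + 64 + 2 in binary powers of 2.
So 5^450 ≡ 324 · 59 · 174 · 25 ≡ 122 (mod 451).
Since 122 ≠ 1, base 5 is a Fermat witness: 451 is composite.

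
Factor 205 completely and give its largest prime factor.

205 = 5 · 41
41 is prime.
So 205 = 5 · 41; the largest prime factor is 41.

41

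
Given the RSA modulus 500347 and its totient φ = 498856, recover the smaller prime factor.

509

φ(n) = (p−1)(q−1) = n − (p+q) + 1, so p + q = 500347 − 498856 + 1 = 1492.
p and q are the roots of t² − 1492t + 500347 = 0.
Discriminant: 1492² − 4·500347 = 2226064 − 2001388 = 224676; √224676 = 474.
q = (1492 − 474)/2 = 509, p = (1492 + 474)/2 = 983.
Check: 509 · 983 = 500347.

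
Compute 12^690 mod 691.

12^1 ≡ 12 (mod 691)
12^2 ≡ 12^2 = 144 ≡ 144 (mod 691)
12^4 ≡ 144^2 = 20736 ≡ 6 (mod 691)
12^8 ≡ 6^2 = 36 ≡ 36 (mod 691)
12^16 ≡ 36^2 = 1296 ≡ 605 (mod 691)
12^32 ≡ 605^2 = 366025 ≡ 486 (mod 691)
12^64 ≡ 486^2 = 236196 ≡ 565 (mod 691)
12^128 ≡ 565^2 = 319225 ≡ 674 (mod 691)
12^256 ≡ 674^2 = 454276 ≡ 289 (mod 691)
12^512 ≡ 289^2 = 83521 ≡ 601 (mod 691)
690 = 512 + 128 + 32 + 16 + 2 in binary powers of 2.
So 12^690 ≡ 601 · 674 · 486 · 605 · 144 ≡ 1 (mod 691).
Since the result is 1, base 12 gives no evidence that 691 is composite.

1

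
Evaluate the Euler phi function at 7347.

4680

Factor: 7347 = 3 · 31 · 79.
φ(7347) = (3−1) · (31−1) · (79−1) = 2 · 30 · 78 = 4680.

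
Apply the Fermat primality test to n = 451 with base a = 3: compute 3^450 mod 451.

3^1 ≡ 3 (mod 451)
3^2 ≡ 3^2 = 9 ≡ 9 (mod 451)
3^4 ≡ 9^2 = 81 ≡ 81 (mod 451)
3^8 ≡ 81^2 = 6561 ≡ 247 (mod 451)
3^16 ≡ 247^2 = 61009 ≡ 124 (mod 451)
3^32 ≡ 124^2 = 15376 ≡ 42 (mod 451)
3^64 ≡ 42^2 = 1764 ≡ 411 (mod 451)
3^128 ≡ 411^2 = 168921 ≡ 247 (mod 451)
3^256 ≡ 247^2 = 61009 ≡ 124 (mod 451)
450 = 256 + 128 + 64 + 2 in binary powers of 2.
So 3^450 ≡ 124 · 247 · 411 · 9 ≡ 419 (mod 451).
Since 419 ≠ 1, base 3 is a Fermat witness: 451 is composite.

419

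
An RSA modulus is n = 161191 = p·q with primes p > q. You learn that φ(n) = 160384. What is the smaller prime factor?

φ(n) = (p−1)(q−1) = n − (p+q) + 1, so p + q = 161191 − 160384 + 1 = 808.
p and q are the roots of t² − 808t + 161191 = 0.
Discriminant: 808² − 4·161191 = 652864 − 644764 = 8100; √8100 = 90.
q = (808 − 90)/2 = 359, p = (808 + 90)/2 = 449.
Check: 359 · 449 = 161191.

359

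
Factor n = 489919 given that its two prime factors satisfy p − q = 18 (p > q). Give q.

Since p = q + 18, we have 489919 = q(q + 18), so q² + 18q − 489919 = 0.
Discriminant: 18² + 4·489919 = 324 + 1959676 = 1960000; √1960000 = 1400.
q = (−18 + 1400)/2 = 691, and p = q + 18 = 709.
Check: 691 · 709 = 489919.

691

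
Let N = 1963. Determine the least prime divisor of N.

1963 is odd.
Digit sum 19, not divisible by 3.
Ends in 3: not divisible by 5.
7: 1963 = 7·280 + 3
11: 1963 = 11·178 + 5
13: 1963 = 13·151

13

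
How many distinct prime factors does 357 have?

357 = 3 · 119
119 = 7 · 17
357 = 3 · 7 · 17, which has 3 distinct prime factors.

3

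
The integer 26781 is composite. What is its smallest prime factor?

26781 is odd.
Digit sum 24, divisible by 3.

3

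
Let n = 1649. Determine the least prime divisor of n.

1649 is odd.
Digit sum 20, not divisible by 3.
Ends in 9: not divisible by 5.
7: 1649 = 7·235 + 4
11: 1649 = 11·149 + 10
13: 1649 = 13·126 + 11
17: 1649 = 17·97

17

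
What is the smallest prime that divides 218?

218 is even: 2 divides it.

2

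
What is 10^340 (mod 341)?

67

10^1 ≡ 10 (mod 341)
10^2 ≡ 10^2 = 100 ≡ 100 (mod 341)
10^4 ≡ 100^2 = 10000 ≡ 111 (mod 341)
10^8 ≡ 111^2 = 12321 ≡ 45 (mod 341)
10^16 ≡ 45^2 = 2025 ≡ 320 (mod 341)
10^32 ≡ 320^2 = 102400 ≡ 100 (mod 341)
10^64 ≡ 100^2 = 10000 ≡ 111 (mod 341)
10^128 ≡ 111^2 = 12321 ≡ 45 (mod 341)
10^256 ≡ 45^2 = 2025 ≡ 320 (mod 341)
340 = 256 + 64 + 16 + 4 in binary powers of 2.
So 10^340 ≡ 320 · 111 · 320 · 111 ≡ 67 (mod 341).
Since 67 ≠ 1, base 10 is a Fermat witness: 341 is composite.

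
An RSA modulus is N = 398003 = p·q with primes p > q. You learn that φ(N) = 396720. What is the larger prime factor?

761

φ(n) = (p−1)(q−1) = n − (p+q) + 1, so p + q = 398003 − 396720 + 1 = 1284.
p and q are the roots of t² − 1284t + 398003 = 0.
Discriminant: 1284² − 4·398003 = 1648656 − 1592012 = 56644; √56644 = 238.
q = (1284 − 238)/2 = 523, p = (1284 + 238)/2 = 761.
Check: 523 · 761 = 398003.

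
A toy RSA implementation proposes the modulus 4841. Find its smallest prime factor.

47

4841 is odd.
Digit sum 17, not divisible by 3.
Ends in 1: not divisible by 5.
7: 4841 = 7·691 + 4
11: 4841 = 11·440 + 1
13: 4841 = 13·372 + 5
17: 4841 = 17·284 + 13
19: 4841 = 19·254 + 15
23: 4841 = 23·210 + 11
29: 4841 = 29·166 + 27
31: 4841 = 31·156 + 5
37: 4841 = 37·130 + 31
41: 4841 = 41·118 + 3
43: 4841 = 43·112 + 25
47: 4841 = 47·103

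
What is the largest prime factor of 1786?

47

1786 = 2 · 893
893 = 19 · 47
47 is prime.
So 1786 = 2 · 19 · 47; the largest prime factor is 47.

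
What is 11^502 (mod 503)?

1

11^1 ≡ 11 (mod 503)
11^2 ≡ 11^2 = 121 ≡ 121 (mod 503)
11^4 ≡ 121^2 = 14641 ≡ 54 (mod 503)
11^8 ≡ 54^2 = 2916 ≡ 401 (mod 503)
11^16 ≡ 401^2 = 160801 ≡ 344 (mod 503)
11^32 ≡ 344^2 = 118336 ≡ 131 (mod 503)
11^64 ≡ 131^2 = 17161 ≡ 59 (mod 503)
11^128 ≡ 59^2 = 3481 ≡ 463 (mod 503)
11^256 ≡ 463^2 = 214369 ≡ 91 (mod 503)
502 = 256 + 128 + 64 + 32 + 16 + 4 + 2 in binary powers of 2.
So 11^502 ≡ 91 · 463 · 59 · 131 · 344 · 54 · 121 ≡ 1 (mod 503).
Since the result is 1, base 11 gives no evidence that 503 is composite.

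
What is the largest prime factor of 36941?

36941 = 17 · 2173
2173 = 41 · 53
53 is prime.
So 36941 = 17 · 41 · 53; the largest prime factor is 53.

53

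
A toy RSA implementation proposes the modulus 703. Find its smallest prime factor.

703 is odd.
Digit sum 10, not divisible by 3.
Ends in 3: not divisible by 5.
7: 703 = 7·100 + 3
11: 703 = 11·63 + 10
13: 703 = 13·54 + 1
17: 703 = 17·41 + 6
19: 703 = 19·37

19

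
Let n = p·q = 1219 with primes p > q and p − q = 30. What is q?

Since p = q + 30, we have 1219 = q(q + 30), so q² + 30q − 1219 = 0.
Discriminant: 30² + 4·1219 = 900 + 4876 = 5776; √5776 = 76.
q = (−30 + 76)/2 = 23, and p = q + 30 = 53.
Check: 23 · 53 = 1219.

23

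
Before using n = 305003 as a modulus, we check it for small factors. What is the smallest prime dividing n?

23

305003 is odd.
Digit sum 11, not divisible by 3.
Ends in 3: not divisible by 5.
7: 305003 = 7·43571 + 6
11: 305003 = 11·27727 + 6
13: 305003 = 13·23461 + 10
17: 305003 = 17·17941 + 6
19: 305003 = 19·16052 + 15
23: 305003 = 23·13261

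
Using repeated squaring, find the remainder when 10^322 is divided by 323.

10^1 ≡ 10 (mod 323)
10^2 ≡ 10^2 = 100 ≡ 100 (mod 323)
10^4 ≡ 100^2 = 10000 ≡ 310 (mod 323)
10^8 ≡ 310^2 = 96100 ≡ 169 (mod 323)
10^16 ≡ 169^2 = 28561 ≡ 137 (mod 323)
10^32 ≡ 137^2 = 18769 ≡ 35 (mod 323)
10^64 ≡ 35^2 = 1225 ≡ 256 (mod 323)
10^128 ≡ 256^2 = 65536 ≡ 290 (mod 323)
10^256 ≡ 290^2 = 84100 ≡ 120 (mod 323)
322 = 256 + 64 + 2 in binary powers of 2.
So 10^322 ≡ 120 · 256 · 100 ≡ 270 (mod 323).
Since 270 ≠ 1, base 10 is a Fermat witness: 323 is composite.

270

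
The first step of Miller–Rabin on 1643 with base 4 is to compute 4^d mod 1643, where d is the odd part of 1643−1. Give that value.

779

1643 − 1 = 1642 = 2^1 · 821, so d = 821.
4^1 ≡ 4 (mod 1643)
4^2 ≡ 4^2 = 16 ≡ 16 (mod 1643)
4^4 ≡ 16^2 = 256 ≡ 256 (mod 1643)
4^8 ≡ 256^2 = 65536 ≡ 1459 (mod 1643)
4^16 ≡ 1459^2 = 2128681 ≡ 996 (mod 1643)
4^32 ≡ 996^2 = 992016 ≡ 1287 (mod 1643)
4^64 ≡ 1287^2 = 1656369 ≡ 225 (mod 1643)
4^128 ≡ 225^2 = 50625 ≡ 1335 (mod 1643)
4^256 ≡ 1335^2 = 1782225 ≡ 1213 (mod 1643)
4^512 ≡ 1213^2 = 1471369 ≡ 884 (mod 1643)
821 = 512 + 256 + 32 + 16 + 4 + 1 in binary powers of 2.
So 4^821 ≡ 884 · 1213 · 1287 · 996 · 256 · 4 ≡ 779 (mod 1643).
Squaring chain: 779; never reaches −1, so base 4 is a Miller–Rabin witness that 1643 is composite.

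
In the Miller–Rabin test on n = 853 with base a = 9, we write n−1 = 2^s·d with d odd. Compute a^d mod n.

853 − 1 = 852 = 2^2 · 213, so d = 213.
9^1 ≡ 9 (mod 853)
9^2 ≡ 9^2 = 81 ≡ 81 (mod 853)
9^4 ≡ 81^2 = 6561 ≡ 590 (mod 853)
9^8 ≡ 590^2 = 348100 ≡ 76 (mod 853)
9^16 ≡ 76^2 = 5776 ≡ 658 (mod 853)
9^32 ≡ 658^2 = 432964 ≡ 493 (mod 853)
9^64 ≡ 493^2 = 243049 ≡ 797 (mod 853)
9^128 ≡ 797^2 = 635209 ≡ 577 (mod 853)
213 = 128 + 64 + 16 + 4 + 1 in binary powers of 2.
So 9^213 ≡ 577 · 797 · 658 · 590 · 9 ≡ 1 (mod 853).
Since 9^d ≡ 1 (mod 853), base 9 does not prove 853 composite.

1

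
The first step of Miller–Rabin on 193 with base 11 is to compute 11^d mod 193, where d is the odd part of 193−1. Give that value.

193 − 1 = 192 = 2^6 · 3, so d = 3.
11^1 ≡ 11 (mod 193)
11^2 ≡ 11^2 = 121 ≡ 121 (mod 193)
3 = 2 + 1 in binary powers of 2.
So 11^3 ≡ 121 · 11 ≡ 173 (mod 193).
Squaring chain: 173 → 14 → 3 → 9 → 81 → 192; reaches −1, so base 11 does not prove 193 composite.

173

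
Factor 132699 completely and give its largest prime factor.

132699 = 3 · 44233
44233 = 7 · 6319
6319 = 71 · 89
89 is prime.
So 132699 = 3 · 7 · 71 · 89; the largest prime factor is 89.

89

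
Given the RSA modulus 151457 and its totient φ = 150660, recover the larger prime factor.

487

φ(n) = (p−1)(q−1) = n − (p+q) + 1, so p + q = 151457 − 150660 + 1 = 798.
p and q are the roots of t² − 798t + 151457 = 0.
Discriminant: 798² − 4·151457 = 636804 − 605828 = 30976; √30976 = 176.
q = (798 − 176)/2 = 311, p = (798 + 176)/2 = 487.
Check: 311 · 487 = 151457.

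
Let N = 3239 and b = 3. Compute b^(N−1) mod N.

3^1 ≡ 3 (mod 3239)
3^2 ≡ 3^2 = 9 ≡ 9 (mod 3239)
3^4 ≡ 9^2 = 81 ≡ 81 (mod 3239)
3^8 ≡ 81^2 = 6561 ≡ 83 (mod 3239)
3^16 ≡ 83^2 = 6889 ≡ 411 (mod 3239)
3^32 ≡ 411^2 = 168921 ≡ 493 (mod 3239)
3^64 ≡ 493^2 = 243049 ≡ 124 (mod 3239)
3^128 ≡ 124^2 = 15376 ≡ 2420 (mod 3239)
3^256 ≡ 2420^2 = 5856400 ≡ 288 (mod 3239)
3^512 ≡ 288^2 = 82944 ≡ 1969 (mod 3239)
3^1024 ≡ 1969^2 = 3876961 ≡ 3117 (mod 3239)
3^2048 ≡ 3117^2 = 9715689 ≡ 1928 (mod 3239)
3238 = 2048 + 1024 + 128 + 32 + 4 + 2 in binary powers of 2.
So 3^3238 ≡ 1928 · 3117 · 2420 · 493 · 81 · 9 ≡ 155 (mod 3239).
Since 155 ≠ 1, base 3 is a Fermat witness: 3239 is composite.

155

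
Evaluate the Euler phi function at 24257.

23940

Factor: 24257 = 127 · 191.
φ(24257) = (127−1) · (191−1) = 126 · 190 = 23940.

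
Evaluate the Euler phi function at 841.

Factor: 841 = 29^2.
φ(841) = 29^1·(29−1) = 812.

812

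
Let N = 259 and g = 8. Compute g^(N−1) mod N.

8^1 ≡ 8 (mod 259)
8^2 ≡ 8^2 = 64 ≡ 64 (mod 259)
8^4 ≡ 64^2 = 4096 ≡ 211 (mod 259)
8^8 ≡ 211^2 = 44521 ≡ 232 (mod 259)
8^16 ≡ 232^2 = 53824 ≡ 211 (mod 259)
8^32 ≡ 211^2 = 44521 ≡ 232 (mod 259)
8^64 ≡ 232^2 = 53824 ≡ 211 (mod 259)
8^128 ≡ 211^2 = 44521 ≡ 232 (mod 259)
8^256 ≡ 232^2 = 53824 ≡ 211 (mod 259)
258 = 256 + 2 in binary powers of 2.
So 8^258 ≡ 211 · 64 ≡ 36 (mod 259).
Since 36 ≠ 1, base 8 is a Fermat witness: 259 is composite.

36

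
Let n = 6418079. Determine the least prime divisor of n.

59

6418079 is odd.
Digit sum 35, not divisible by 3.
Ends in 9: not divisible by 5.
7: 6418079 = 7·916868 + 3
11: 6418079 = 11·583461 + 8
13: 6418079 = 13·493698 + 5
17: 6418079 = 17·377534 + 1
19: 6418079 = 19·337793 + 12
23: 6418079 = 23·279046 + 21
29: 6418079 = 29·221313 + 2
31: 6418079 = 31·207034 + 25
37: 6418079 = 37·173461 + 22
41: 6418079 = 41·156538 + 21
43: 6418079 = 43·149257 + 28
47: 6418079 = 47·136554 + 41
53: 6418079 = 53·121095 + 44
59: 6418079 = 59·108781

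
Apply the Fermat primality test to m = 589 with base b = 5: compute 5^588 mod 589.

5^1 ≡ 5 (mod 589)
5^2 ≡ 5^2 = 25 ≡ 25 (mod 589)
5^4 ≡ 25^2 = 625 ≡ 36 (mod 589)
5^8 ≡ 36^2 = 1296 ≡ 118 (mod 589)
5^16 ≡ 118^2 = 13924 ≡ 377 (mod 589)
5^32 ≡ 377^2 = 142129 ≡ 180 (mod 589)
5^64 ≡ 180^2 = 32400 ≡ 5 (mod 589)
5^128 ≡ 5^2 = 25 ≡ 25 (mod 589)
5^256 ≡ 25^2 = 625 ≡ 36 (mod 589)
5^512 ≡ 36^2 = 1296 ≡ 118 (mod 589)
588 = 512 + 64 + 8 + 4 in binary powers of 2.
So 5^588 ≡ 118 · 5 · 118 · 36 ≡ 125 (mod 589).
Since 125 ≠ 1, base 5 is a Fermat witness: 589 is composite.

125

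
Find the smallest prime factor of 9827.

31

9827 is odd.
Digit sum 26, not divisible by 3.
Ends in 7: not divisible by 5.
7: 9827 = 7·1403 + 6
11: 9827 = 11·893 + 4
13: 9827 = 13·755 + 12
17: 9827 = 17·578 + 1
19: 9827 = 19·517 + 4
23: 9827 = 23·427 + 6
29: 9827 = 29·338 + 25
31: 9827 = 31·317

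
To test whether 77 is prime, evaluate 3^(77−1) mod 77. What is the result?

25

3^1 ≡ 3 (mod 77)
3^2 ≡ 3^2 = 9 ≡ 9 (mod 77)
3^4 ≡ 9^2 = 81 ≡ 4 (mod 77)
3^8 ≡ 4^2 = 16 ≡ 16 (mod 77)
3^16 ≡ 16^2 = 256 ≡ 25 (mod 77)
3^32 ≡ 25^2 = 625 ≡ 9 (mod 77)
3^64 ≡ 9^2 = 81 ≡ 4 (mod 77)
76 = 64 + 8 + 4 in binary powers of 2.
So 3^76 ≡ 4 · 16 · 4 ≡ 25 (mod 77).
Since 25 ≠ 1, base 3 is a Fermat witness: 77 is composite.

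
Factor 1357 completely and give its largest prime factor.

59

1357 = 23 · 59
59 is prime.
So 1357 = 23 · 59; the largest prime factor is 59.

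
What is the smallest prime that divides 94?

94 is even: 2 divides it.

2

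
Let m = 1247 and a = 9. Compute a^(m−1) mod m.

552

9^1 ≡ 9 (mod 1247)
9^2 ≡ 9^2 = 81 ≡ 81 (mod 1247)
9^4 ≡ 81^2 = 6561 ≡ 326 (mod 1247)
9^8 ≡ 326^2 = 106276 ≡ 281 (mod 1247)
9^16 ≡ 281^2 = 78961 ≡ 400 (mod 1247)
9^32 ≡ 400^2 = 160000 ≡ 384 (mod 1247)
9^64 ≡ 384^2 = 147456 ≡ 310 (mod 1247)
9^128 ≡ 310^2 = 96100 ≡ 81 (mod 1247)
9^256 ≡ 81^2 = 6561 ≡ 326 (mod 1247)
9^512 ≡ 326^2 = 106276 ≡ 281 (mod 1247)
9^1024 ≡ 281^2 = 78961 ≡ 400 (mod 1247)
1246 = 1024 + 128 + 64 + 16 + 8 + 4 + 2 in binary powers of 2.
So 9^1246 ≡ 400 · 81 · 310 · 400 · 281 · 326 · 81 ≡ 552 (mod 1247).
Since 552 ≠ 1, base 9 is a Fermat witness: 1247 is composite.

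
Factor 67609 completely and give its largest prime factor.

97

67609 = 17 · 3977
3977 = 41 · 97
97 is prime.
So 67609 = 17 · 41 · 97; the largest prime factor is 97.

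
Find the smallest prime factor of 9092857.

9092857 is odd.
Digit sum 40, not divisible by 3.
Ends in 7: not divisible by 5.
7: 9092857 = 7·1298979 + 4
11: 9092857 = 11·826623 + 4
13: 9092857 = 13·699450 + 7
17: 9092857 = 17·534873 + 16
19: 9092857 = 19·478571 + 8
23: 9092857 = 23·395341 + 14
29: 9092857 = 29·313546 + 23
31: 9092857 = 31·293317 + 30
37: 9092857 = 37·245752 + 33
41: 9092857 = 41·221777

41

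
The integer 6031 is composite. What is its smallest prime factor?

6031 is odd.
Digit sum 10, not divisible by 3.
Ends in 1: not divisible by 5.
7: 6031 = 7·861 + 4
11: 6031 = 11·548 + 3
13: 6031 = 13·463 + 12
17: 6031 = 17·354 + 13
19: 6031 = 19·317 + 8
23: 6031 = 23·262 + 5
29: 6031 = 29·207 + 28
31: 6031 = 31·194 + 17
37: 6031 = 37·163

37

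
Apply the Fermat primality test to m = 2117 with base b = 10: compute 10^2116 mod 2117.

364

10^1 ≡ 10 (mod 2117)
10^2 ≡ 10^2 = 100 ≡ 100 (mod 2117)
10^4 ≡ 100^2 = 10000 ≡ 1532 (mod 2117)
10^8 ≡ 1532^2 = 2347024 ≡ 1388 (mod 2117)
10^16 ≡ 1388^2 = 1926544 ≡ 74 (mod 2117)
10^32 ≡ 74^2 = 5476 ≡ 1242 (mod 2117)
10^64 ≡ 1242^2 = 1542564 ≡ 1388 (mod 2117)
10^128 ≡ 1388^2 = 1926544 ≡ 74 (mod 2117)
10^256 ≡ 74^2 = 5476 ≡ 1242 (mod 2117)
10^512 ≡ 1242^2 = 1542564 ≡ 1388 (mod 2117)
10^1024 ≡ 1388^2 = 1926544 ≡ 74 (mod 2117)
10^2048 ≡ 74^2 = 5476 ≡ 1242 (mod 2117)
2116 = 2048 + 64 + 4 in binary powers of 2.
So 10^2116 ≡ 1242 · 1388 · 1532 ≡ 364 (mod 2117).
Since 364 ≠ 1, base 10 is a Fermat witness: 2117 is composite.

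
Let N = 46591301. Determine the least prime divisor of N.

46591301 is odd.
Digit sum 29, not divisible by 3.
Ends in 1: not divisible by 5.
7: 46591301 = 7·6655900 + 1
11: 46591301 = 11·4235572 + 9
13: 46591301 = 13·3583946 + 3
17: 46591301 = 17·2740664 + 13
19: 46591301 = 19·2452173 + 14
23: 46591301 = 23·2025708 + 17
29: 46591301 = 29·1606596 + 17
31: 46591301 = 31·1502945 + 6
37: 46591301 = 37·1259224 + 13
41: 46591301 = 41·1136373 + 8
43: 46591301 = 43·1083518 + 27
47: 46591301 = 47·991304 + 13
53: 46591301 = 53·879081 + 8
59: 46591301 = 59·789683 + 4
61: 46591301 = 61·763791 + 50
67: 46591301 = 67·695392 + 37
71: 46591301 = 71·656215 + 36
73: 46591301 = 73·638237

73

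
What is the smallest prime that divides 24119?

89

24119 is odd.
Digit sum 17, not divisible by 3.
Ends in 9: not divisible by 5.
7: 24119 = 7·3445 + 4
11: 24119 = 11·2192 + 7
13: 24119 = 13·1855 + 4
17: 24119 = 17·1418 + 13
19: 24119 = 19·1269 + 8
23: 24119 = 23·1048 + 15
29: 24119 = 29·831 + 20
31: 24119 = 31·778 + 1
37: 24119 = 37·651 + 32
41: 24119 = 41·588 + 11
43: 24119 = 43·560 + 39
47: 24119 = 47·513 + 8
53: 24119 = 53·455 + 4
59: 24119 = 59·408 + 47
61: 24119 = 61·395 + 24
67: 24119 = 67·359 + 66
71: 24119 = 71·339 + 50
73: 24119 = 73·330 + 29
79: 24119 = 79·305 + 24
83: 24119 = 83·290 + 49
89: 24119 = 89·271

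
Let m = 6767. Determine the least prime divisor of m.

67

6767 is odd.
Digit sum 26, not divisible by 3.
Ends in 7: not divisible by 5.
7: 6767 = 7·966 + 5
11: 6767 = 11·615 + 2
13: 6767 = 13·520 + 7
17: 6767 = 17·398 + 1
19: 6767 = 19·356 + 3
23: 6767 = 23·294 + 5
29: 6767 = 29·233 + 10
31: 6767 = 31·218 + 9
37: 6767 = 37·182 + 33
41: 6767 = 41·165 + 2
43: 6767 = 43·157 + 16
47: 6767 = 47·143 + 46
53: 6767 = 53·127 + 36
59: 6767 = 59·114 + 41
61: 6767 = 61·110 + 57
67: 6767 = 67·101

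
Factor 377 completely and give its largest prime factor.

377 = 13 · 29
29 is prime.
So 377 = 13 · 29; the largest prime factor is 29.

29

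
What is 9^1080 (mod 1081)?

679

9^1 ≡ 9 (mod 1081)
9^2 ≡ 9^2 = 81 ≡ 81 (mod 1081)
9^4 ≡ 81^2 = 6561 ≡ 75 (mod 1081)
9^8 ≡ 75^2 = 5625 ≡ 220 (mod 1081)
9^16 ≡ 220^2 = 48400 ≡ 836 (mod 1081)
9^32 ≡ 836^2 = 698896 ≡ 570 (mod 1081)
9^64 ≡ 570^2 = 324900 ≡ 600 (mod 1081)
9^128 ≡ 600^2 = 360000 ≡ 27 (mod 1081)
9^256 ≡ 27^2 = 729 ≡ 729 (mod 1081)
9^512 ≡ 729^2 = 531441 ≡ 670 (mod 1081)
9^1024 ≡ 670^2 = 448900 ≡ 285 (mod 1081)
1080 = 1024 + 32 + 16 + 8 in binary powers of 2.
So 9^1080 ≡ 285 · 570 · 836 · 220 ≡ 679 (mod 1081).
Since 679 ≠ 1, base 9 is a Fermat witness: 1081 is composite.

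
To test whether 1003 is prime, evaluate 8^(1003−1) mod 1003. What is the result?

8^1 ≡ 8 (mod 1003)
8^2 ≡ 8^2 = 64 ≡ 64 (mod 1003)
8^4 ≡ 64^2 = 4096 ≡ 84 (mod 1003)
8^8 ≡ 84^2 = 7056 ≡ 35 (mod 1003)
8^16 ≡ 35^2 = 1225 ≡ 222 (mod 1003)
8^32 ≡ 222^2 = 49284 ≡ 137 (mod 1003)
8^64 ≡ 137^2 = 18769 ≡ 715 (mod 1003)
8^128 ≡ 715^2 = 511225 ≡ 698 (mod 1003)
8^256 ≡ 698^2 = 487204 ≡ 749 (mod 1003)
8^512 ≡ 749^2 = 561001 ≡ 324 (mod 1003)
1002 = 512 + 256 + 128 + 64 + 32 + 8 + 2 in binary powers of 2.
So 8^1002 ≡ 324 · 749 · 698 · 715 · 137 · 35 · 64 ≡ 812 (mod 1003).
Since 812 ≠ 1, base 8 is a Fermat witness: 1003 is composite.

812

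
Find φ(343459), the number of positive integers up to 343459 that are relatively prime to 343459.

Factor: 343459 = 23 · 109 · 137.
φ(343459) = (23−1) · (109−1) · (137−1) = 22 · 108 · 136 = 323136.

323136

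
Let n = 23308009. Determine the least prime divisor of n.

59

23308009 is odd.
Digit sum 25, not divisible by 3.
Ends in 9: not divisible by 5.
7: 23308009 = 7·3329715 + 4
11: 23308009 = 11·2118909 + 10
13: 23308009 = 13·1792923 + 10
17: 23308009 = 17·1371059 + 6
19: 23308009 = 19·1226737 + 6
23: 23308009 = 23·1013391 + 16
29: 23308009 = 29·803724 + 13
31: 23308009 = 31·751871 + 8
37: 23308009 = 37·629946 + 7
41: 23308009 = 41·568488 + 1
43: 23308009 = 43·542046 + 31
47: 23308009 = 47·495915 + 4
53: 23308009 = 53·439773 + 40
59: 23308009 = 59·395051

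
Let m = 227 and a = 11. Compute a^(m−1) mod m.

11^1 ≡ 11 (mod 227)
11^2 ≡ 11^2 = 121 ≡ 121 (mod 227)
11^4 ≡ 121^2 = 14641 ≡ 113 (mod 227)
11^8 ≡ 113^2 = 12769 ≡ 57 (mod 227)
11^16 ≡ 57^2 = 3249 ≡ 71 (mod 227)
11^32 ≡ 71^2 = 5041 ≡ 47 (mod 227)
11^64 ≡ 47^2 = 2209 ≡ 166 (mod 227)
11^128 ≡ 166^2 = 27556 ≡ 89 (mod 227)
226 = 128 + 64 + 32 + 2 in binary powers of 2.
So 11^226 ≡ 89 · 166 · 47 · 121 ≡ 1 (mod 227).
Since the result is 1, base 11 gives no evidence that 227 is composite.

1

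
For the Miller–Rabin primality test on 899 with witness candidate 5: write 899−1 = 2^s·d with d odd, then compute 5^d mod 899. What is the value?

899 − 1 = 898 = 2^1 · 449, so d = 449.
5^1 ≡ 5 (mod 899)
5^2 ≡ 5^2 = 25 ≡ 25 (mod 899)
5^4 ≡ 25^2 = 625 ≡ 625 (mod 899)
5^8 ≡ 625^2 = 390625 ≡ 459 (mod 899)
5^16 ≡ 459^2 = 210681 ≡ 315 (mod 899)
5^32 ≡ 315^2 = 99225 ≡ 335 (mod 899)
5^64 ≡ 335^2 = 112225 ≡ 749 (mod 899)
5^128 ≡ 749^2 = 561001 ≡ 25 (mod 899)
5^256 ≡ 25^2 = 625 ≡ 625 (mod 899)
449 = 256 + 128 + 64 + 1 in binary powers of 2.
So 5^449 ≡ 625 · 25 · 749 · 5 ≡ 614 (mod 899).
Squaring chain: 614; never reaches −1, so base 5 is a Miller–Rabin witness that 899 is composite.

614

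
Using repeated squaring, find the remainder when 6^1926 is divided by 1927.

6^1 ≡ 6 (mod 1927)
6^2 ≡ 6^2 = 36 ≡ 36 (mod 1927)
6^4 ≡ 36^2 = 1296 ≡ 1296 (mod 1927)
6^8 ≡ 1296^2 = 1679616 ≡ 1199 (mod 1927)
6^16 ≡ 1199^2 = 1437601 ≡ 59 (mod 1927)
6^32 ≡ 59^2 = 3481 ≡ 1554 (mod 1927)
6^64 ≡ 1554^2 = 2414916 ≡ 385 (mod 1927)
6^128 ≡ 385^2 = 148225 ≡ 1773 (mod 1927)
6^256 ≡ 1773^2 = 3143529 ≡ 592 (mod 1927)
6^512 ≡ 592^2 = 350464 ≡ 1677 (mod 1927)
6^1024 ≡ 1677^2 = 2812329 ≡ 836 (mod 1927)
1926 = 1024 + 512 + 256 + 128 + 4 + 2 in binary powers of 2.
So 6^1926 ≡ 836 · 1677 · 592 · 1773 · 1296 · 36 ≡ 777 (mod 1927).
Since 777 ≠ 1, base 6 is a Fermat witness: 1927 is composite.

777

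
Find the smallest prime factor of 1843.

1843 is odd.
Digit sum 16, not divisible by 3.
Ends in 3: not divisible by 5.
7: 1843 = 7·263 + 2
11: 1843 = 11·167 + 6
13: 1843 = 13·141 + 10
17: 1843 = 17·108 + 7
19: 1843 = 19·97

19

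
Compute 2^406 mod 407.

2^1 ≡ 2 (mod 407)
2^2 ≡ 2^2 = 4 ≡ 4 (mod 407)
2^4 ≡ 4^2 = 16 ≡ 16 (mod 407)
2^8 ≡ 16^2 = 256 ≡ 256 (mod 407)
2^16 ≡ 256^2 = 65536 ≡ 9 (mod 407)
2^32 ≡ 9^2 = 81 ≡ 81 (mod 407)
2^64 ≡ 81^2 = 6561 ≡ 49 (mod 407)
2^128 ≡ 49^2 = 2401 ≡ 366 (mod 407)
2^256 ≡ 366^2 = 133956 ≡ 53 (mod 407)
406 = 256 + 128 + 16 + 4 + 2 in binary powers of 2.
So 2^406 ≡ 53 · 366 · 9 · 16 · 4 ≡ 284 (mod 407).
Since 284 ≠ 1, base 2 is a Fermat witness: 407 is composite.

284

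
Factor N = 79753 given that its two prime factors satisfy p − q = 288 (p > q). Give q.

Since p = q + 288, we have 79753 = q(q + 288), so q² + 288q − 79753 = 0.
Discriminant: 288² + 4·79753 = 82944 + 319012 = 401956; √401956 = 634.
q = (−288 + 634)/2 = 173, and p = q + 288 = 461.
Check: 173 · 461 = 79753.

173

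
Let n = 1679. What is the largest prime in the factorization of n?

1679 = 23 · 73
73 is prime.
So 1679 = 23 · 73; the largest prime factor is 73.

73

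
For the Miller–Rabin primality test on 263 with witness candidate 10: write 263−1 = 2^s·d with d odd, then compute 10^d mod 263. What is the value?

263 − 1 = 262 = 2^1 · 131, so d = 131.
10^1 ≡ 10 (mod 263)
10^2 ≡ 10^2 = 100 ≡ 100 (mod 263)
10^4 ≡ 100^2 = 10000 ≡ 6 (mod 263)
10^8 ≡ 6^2 = 36 ≡ 36 (mod 263)
10^16 ≡ 36^2 = 1296 ≡ 244 (mod 263)
10^32 ≡ 244^2 = 59536 ≡ 98 (mod 263)
10^64 ≡ 98^2 = 9604 ≡ 136 (mod 263)
10^128 ≡ 136^2 = 18496 ≡ 86 (mod 263)
131 = 128 + 2 + 1 in binary powers of 2.
So 10^131 ≡ 86 · 100 · 10 ≡ 262 (mod 263).
Since 10^d ≡ 262 (mod 263), base 10 does not prove 263 composite.

262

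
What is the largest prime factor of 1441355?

1441355 = 5 · 288271
288271 = 41 · 7031
7031 = 79 · 89
89 is prime.
So 1441355 = 5 · 41 · 79 · 89; the largest prime factor is 89.

89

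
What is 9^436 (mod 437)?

9^1 ≡ 9 (mod 437)
9^2 ≡ 9^2 = 81 ≡ 81 (mod 437)
9^4 ≡ 81^2 = 6561 ≡ 6 (mod 437)
9^8 ≡ 6^2 = 36 ≡ 36 (mod 437)
9^16 ≡ 36^2 = 1296 ≡ 422 (mod 437)
9^32 ≡ 422^2 = 178084 ≡ 225 (mod 437)
9^64 ≡ 225^2 = 50625 ≡ 370 (mod 437)
9^128 ≡ 370^2 = 136900 ≡ 119 (mod 437)
9^256 ≡ 119^2 = 14161 ≡ 177 (mod 437)
436 = 256 + 128 + 32 + 16 + 4 in binary powers of 2.
So 9^436 ≡ 177 · 119 · 225 · 422 · 6 ≡ 234 (mod 437).
Since 234 ≠ 1, base 9 is a Fermat witness: 437 is composite.

234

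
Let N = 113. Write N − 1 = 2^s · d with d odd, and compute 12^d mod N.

73

113 − 1 = 112 = 2^4 · 7, so d = 7.
12^1 ≡ 12 (mod 113)
12^2 ≡ 12^2 = 144 ≡ 31 (mod 113)
12^4 ≡ 31^2 = 961 ≡ 57 (mod 113)
7 = 4 + 2 + 1 in binary powers of 2.
So 12^7 ≡ 57 · 31 · 12 ≡ 73 (mod 113).
Squaring chain: 73 → 18 → 98 → 112; reaches −1, so base 12 does not prove 113 composite.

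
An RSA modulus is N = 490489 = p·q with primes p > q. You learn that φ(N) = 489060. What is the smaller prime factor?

571

φ(n) = (p−1)(q−1) = n − (p+q) + 1, so p + q = 490489 − 489060 + 1 = 1430.
p and q are the roots of t² − 1430t + 490489 = 0.
Discriminant: 1430² − 4·490489 = 2044900 − 1961956 = 82944; √82944 = 288.
q = (1430 − 288)/2 = 571, p = (1430 + 288)/2 = 859.
Check: 571 · 859 = 490489.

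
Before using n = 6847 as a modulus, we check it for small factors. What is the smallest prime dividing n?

41

6847 is odd.
Digit sum 25, not divisible by 3.
Ends in 7: not divisible by 5.
7: 6847 = 7·978 + 1
11: 6847 = 11·622 + 5
13: 6847 = 13·526 + 9
17: 6847 = 17·402 + 13
19: 6847 = 19·360 + 7
23: 6847 = 23·297 + 16
29: 6847 = 29·236 + 3
31: 6847 = 31·220 + 27
37: 6847 = 37·185 + 2
41: 6847 = 41·167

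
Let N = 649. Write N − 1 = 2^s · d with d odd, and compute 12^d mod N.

639

649 − 1 = 648 = 2^3 · 81, so d = 81.
12^1 ≡ 12 (mod 649)
12^2 ≡ 12^2 = 144 ≡ 144 (mod 649)
12^4 ≡ 144^2 = 20736 ≡ 617 (mod 649)
12^8 ≡ 617^2 = 380689 ≡ 375 (mod 649)
12^16 ≡ 375^2 = 140625 ≡ 441 (mod 649)
12^32 ≡ 441^2 = 194481 ≡ 430 (mod 649)
12^64 ≡ 430^2 = 184900 ≡ 584 (mod 649)
81 = 64 + 16 + 1 in binary powers of 2.
So 12^81 ≡ 584 · 441 · 12 ≡ 639 (mod 649).
Squaring chain: 639 → 100 → 265; never reaches −1, so base 12 is a Miller–Rabin witness that 649 is composite.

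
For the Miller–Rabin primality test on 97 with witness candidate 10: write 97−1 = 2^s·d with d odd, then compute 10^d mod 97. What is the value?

30

97 − 1 = 96 = 2^5 · 3, so d = 3.
10^1 ≡ 10 (mod 97)
10^2 ≡ 10^2 = 100 ≡ 3 (mod 97)
3 = 2 + 1 in binary powers of 2.
So 10^3 ≡ 3 · 10 ≡ 30 (mod 97).
Squaring chain: 30 → 27 → 50 → 75 → 96; reaches −1, so base 10 does not prove 97 composite.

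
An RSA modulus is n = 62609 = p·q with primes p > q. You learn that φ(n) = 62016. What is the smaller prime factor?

φ(n) = (p−1)(q−1) = n − (p+q) + 1, so p + q = 62609 − 62016 + 1 = 594.
p and q are the roots of t² − 594t + 62609 = 0.
Discriminant: 594² − 4·62609 = 352836 − 250436 = 102400; √102400 = 320.
q = (594 − 320)/2 = 137, p = (594 + 320)/2 = 457.
Check: 137 · 457 = 62609.

137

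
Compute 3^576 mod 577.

1

3^1 ≡ 3 (mod 577)
3^2 ≡ 3^2 = 9 ≡ 9 (mod 577)
3^4 ≡ 9^2 = 81 ≡ 81 (mod 577)
3^8 ≡ 81^2 = 6561 ≡ 214 (mod 577)
3^16 ≡ 214^2 = 45796 ≡ 213 (mod 577)
3^32 ≡ 213^2 = 45369 ≡ 363 (mod 577)
3^64 ≡ 363^2 = 131769 ≡ 213 (mod 577)
3^128 ≡ 213^2 = 45369 ≡ 363 (mod 577)
3^256 ≡ 363^2 = 131769 ≡ 213 (mod 577)
3^512 ≡ 213^2 = 45369 ≡ 363 (mod 577)
576 = 512 + 64 in binary powers of 2.
So 3^576 ≡ 363 · 213 ≡ 1 (mod 577).
Since the result is 1, base 3 gives no evidence that 577 is composite.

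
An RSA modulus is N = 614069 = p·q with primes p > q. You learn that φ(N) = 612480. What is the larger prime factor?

929

φ(n) = (p−1)(q−1) = n − (p+q) + 1, so p + q = 614069 − 612480 + 1 = 1590.
p and q are the roots of t² − 1590t + 614069 = 0.
Discriminant: 1590² − 4·614069 = 2528100 − 2456276 = 71824; √71824 = 268.
q = (1590 − 268)/2 = 661, p = (1590 + 268)/2 = 929.
Check: 661 · 929 = 614069.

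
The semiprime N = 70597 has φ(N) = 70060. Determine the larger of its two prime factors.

311

φ(n) = (p−1)(q−1) = n − (p+q) + 1, so p + q = 70597 − 70060 + 1 = 538.
p and q are the roots of t² − 538t + 70597 = 0.
Discriminant: 538² − 4·70597 = 289444 − 282388 = 7056; √7056 = 84.
q = (538 − 84)/2 = 227, p = (538 + 84)/2 = 311.
Check: 227 · 311 = 70597.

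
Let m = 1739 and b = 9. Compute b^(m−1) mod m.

638

9^1 ≡ 9 (mod 1739)
9^2 ≡ 9^2 = 81 ≡ 81 (mod 1739)
9^4 ≡ 81^2 = 6561 ≡ 1344 (mod 1739)
9^8 ≡ 1344^2 = 1806336 ≡ 1254 (mod 1739)
9^16 ≡ 1254^2 = 1572516 ≡ 460 (mod 1739)
9^32 ≡ 460^2 = 211600 ≡ 1181 (mod 1739)
9^64 ≡ 1181^2 = 1394761 ≡ 83 (mod 1739)
9^128 ≡ 83^2 = 6889 ≡ 1672 (mod 1739)
9^256 ≡ 1672^2 = 2795584 ≡ 1011 (mod 1739)
9^512 ≡ 1011^2 = 1022121 ≡ 1328 (mod 1739)
9^1024 ≡ 1328^2 = 1763584 ≡ 238 (mod 1739)
1738 = 1024 + 512 + 128 + 64 + 8 + 2 in binary powers of 2.
So 9^1738 ≡ 238 · 1328 · 1672 · 83 · 1254 · 81 ≡ 638 (mod 1739).
Since 638 ≠ 1, base 9 is a Fermat witness: 1739 is composite.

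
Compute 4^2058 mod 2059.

4^1 ≡ 4 (mod 2059)
4^2 ≡ 4^2 = 16 ≡ 16 (mod 2059)
4^4 ≡ 16^2 = 256 ≡ 256 (mod 2059)
4^8 ≡ 256^2 = 65536 ≡ 1707 (mod 2059)
4^16 ≡ 1707^2 = 2913849 ≡ 364 (mod 2059)
4^32 ≡ 364^2 = 132496 ≡ 720 (mod 2059)
4^64 ≡ 720^2 = 518400 ≡ 1591 (mod 2059)
4^128 ≡ 1591^2 = 2531281 ≡ 770 (mod 2059)
4^256 ≡ 770^2 = 592900 ≡ 1967 (mod 2059)
4^512 ≡ 1967^2 = 3869089 ≡ 228 (mod 2059)
4^1024 ≡ 228^2 = 51984 ≡ 509 (mod 2059)
4^2048 ≡ 509^2 = 259081 ≡ 1706 (mod 2059)
2058 = 2048 + 8 + 2 in binary powers of 2.
So 4^2058 ≡ 1706 · 1707 · 16 ≡ 1161 (mod 2059).
Since 1161 ≠ 1, base 4 is a Fermat witness: 2059 is composite.

1161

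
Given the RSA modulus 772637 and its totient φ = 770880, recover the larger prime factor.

881

φ(n) = (p−1)(q−1) = n − (p+q) + 1, so p + q = 772637 − 770880 + 1 = 1758.
p and q are the roots of t² − 1758t + 772637 = 0.
Discriminant: 1758² − 4·772637 = 3090564 − 3090548 = 16; √16 = 4.
q = (1758 − 4)/2 = 877, p = (1758 + 4)/2 = 881.
Check: 877 · 881 = 772637.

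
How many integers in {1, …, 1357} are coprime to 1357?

Factor: 1357 = 23 · 59.
φ(1357) = (23−1) · (59−1) = 22 · 58 = 1276.

1276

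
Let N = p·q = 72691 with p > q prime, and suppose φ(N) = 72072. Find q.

φ(n) = (p−1)(q−1) = n − (p+q) + 1, so p + q = 72691 − 72072 + 1 = 620.
p and q are the roots of t² − 620t + 72691 = 0.
Discriminant: 620² − 4·72691 = 384400 − 290764 = 93636; √93636 = 306.
q = (620 − 306)/2 = 157, p = (620 + 306)/2 = 463.
Check: 157 · 463 = 72691.

157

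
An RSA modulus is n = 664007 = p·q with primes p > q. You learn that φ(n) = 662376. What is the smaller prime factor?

φ(n) = (p−1)(q−1) = n − (p+q) + 1, so p + q = 664007 − 662376 + 1 = 1632.
p and q are the roots of t² − 1632t + 664007 = 0.
Discriminant: 1632² − 4·664007 = 2663424 − 2656028 = 7396; √7396 = 86.
q = (1632 − 86)/2 = 773, p = (1632 + 86)/2 = 859.
Check: 773 · 859 = 664007.

773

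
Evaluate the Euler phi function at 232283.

219240

Factor: 232283 = 31 · 59 · 127.
φ(232283) = (31−1) · (59−1) · (127−1) = 30 · 58 · 126 = 219240.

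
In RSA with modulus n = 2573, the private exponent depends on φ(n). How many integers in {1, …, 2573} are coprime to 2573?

Factor: 2573 = 31 · 83.
φ(2573) = (31−1) · (83−1) = 30 · 82 = 2460.

2460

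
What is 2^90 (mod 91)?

2^1 ≡ 2 (mod 91)
2^2 ≡ 2^2 = 4 ≡ 4 (mod 91)
2^4 ≡ 4^2 = 16 ≡ 16 (mod 91)
2^8 ≡ 16^2 = 256 ≡ 74 (mod 91)
2^16 ≡ 74^2 = 5476 ≡ 16 (mod 91)
2^32 ≡ 16^2 = 256 ≡ 74 (mod 91)
2^64 ≡ 74^2 = 5476 ≡ 16 (mod 91)
90 = 64 + 16 + 8 + 2 in binary powers of 2.
So 2^90 ≡ 16 · 16 · 74 · 4 ≡ 64 (mod 91).
Since 64 ≠ 1, base 2 is a Fermat witness: 91 is composite.

64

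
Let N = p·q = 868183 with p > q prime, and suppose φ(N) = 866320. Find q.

911

φ(n) = (p−1)(q−1) = n − (p+q) + 1, so p + q = 868183 − 866320 + 1 = 1864.
p and q are the roots of t² − 1864t + 868183 = 0.
Discriminant: 1864² − 4·868183 = 3474496 − 3472732 = 1764; √1764 = 42.
q = (1864 − 42)/2 = 911, p = (1864 + 42)/2 = 953.
Check: 911 · 953 = 868183.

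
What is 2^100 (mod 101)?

2^1 ≡ 2 (mod 101)
2^2 ≡ 2^2 = 4 ≡ 4 (mod 101)
2^4 ≡ 4^2 = 16 ≡ 16 (mod 101)
2^8 ≡ 16^2 = 256 ≡ 54 (mod 101)
2^16 ≡ 54^2 = 2916 ≡ 88 (mod 101)
2^32 ≡ 88^2 = 7744 ≡ 68 (mod 101)
2^64 ≡ 68^2 = 4624 ≡ 79 (mod 101)
100 = 64 + 32 + 4 in binary powers of 2.
So 2^100 ≡ 79 · 68 · 16 ≡ 1 (mod 101).
Since the result is 1, base 2 gives no evidence that 101 is composite.

1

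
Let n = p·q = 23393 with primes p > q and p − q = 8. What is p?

Since p = q + 8, we have 23393 = q(q + 8), so q² + 8q − 23393 = 0.
Discriminant: 8² + 4·23393 = 64 + 93572 = 93636; √93636 = 306.
q = (−8 + 306)/2 = 149, and p = q + 8 = 157.
Check: 149 · 157 = 23393.

157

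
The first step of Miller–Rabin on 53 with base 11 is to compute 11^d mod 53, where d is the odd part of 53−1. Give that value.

53 − 1 = 52 = 2^2 · 13, so d = 13.
11^1 ≡ 11 (mod 53)
11^2 ≡ 11^2 = 121 ≡ 15 (mod 53)
11^4 ≡ 15^2 = 225 ≡ 13 (mod 53)
11^8 ≡ 13^2 = 169 ≡ 10 (mod 53)
13 = 8 + 4 + 1 in binary powers of 2.
So 11^13 ≡ 10 · 13 · 11 ≡ 52 (mod 53).
Since 11^d ≡ 52 (mod 53), base 11 does not prove 53 composite.

52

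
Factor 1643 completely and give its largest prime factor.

53

1643 = 31 · 53
53 is prime.
So 1643 = 31 · 53; the largest prime factor is 53.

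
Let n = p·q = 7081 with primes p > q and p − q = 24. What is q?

Since p = q + 24, we have 7081 = q(q + 24), so q² + 24q − 7081 = 0.
Discriminant: 24² + 4·7081 = 576 + 28324 = 28900; √28900 = 170.
q = (−24 + 170)/2 = 73, and p = q + 24 = 97.
Check: 73 · 97 = 7081.

73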